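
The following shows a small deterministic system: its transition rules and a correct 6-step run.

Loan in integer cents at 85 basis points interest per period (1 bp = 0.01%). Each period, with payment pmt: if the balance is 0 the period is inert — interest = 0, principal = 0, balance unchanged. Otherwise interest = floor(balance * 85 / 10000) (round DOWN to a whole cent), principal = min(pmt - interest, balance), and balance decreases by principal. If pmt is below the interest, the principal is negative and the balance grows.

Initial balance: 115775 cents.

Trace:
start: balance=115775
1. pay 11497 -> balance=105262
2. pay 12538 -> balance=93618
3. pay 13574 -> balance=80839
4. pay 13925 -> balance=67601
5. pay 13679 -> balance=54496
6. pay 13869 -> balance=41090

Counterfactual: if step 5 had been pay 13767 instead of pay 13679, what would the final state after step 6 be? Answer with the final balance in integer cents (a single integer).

(re-executing from step 5 with the substitution; state before step 5: balance=67601)
5. pay 13767 -> balance=54408
6. pay 13869 -> balance=41001

41001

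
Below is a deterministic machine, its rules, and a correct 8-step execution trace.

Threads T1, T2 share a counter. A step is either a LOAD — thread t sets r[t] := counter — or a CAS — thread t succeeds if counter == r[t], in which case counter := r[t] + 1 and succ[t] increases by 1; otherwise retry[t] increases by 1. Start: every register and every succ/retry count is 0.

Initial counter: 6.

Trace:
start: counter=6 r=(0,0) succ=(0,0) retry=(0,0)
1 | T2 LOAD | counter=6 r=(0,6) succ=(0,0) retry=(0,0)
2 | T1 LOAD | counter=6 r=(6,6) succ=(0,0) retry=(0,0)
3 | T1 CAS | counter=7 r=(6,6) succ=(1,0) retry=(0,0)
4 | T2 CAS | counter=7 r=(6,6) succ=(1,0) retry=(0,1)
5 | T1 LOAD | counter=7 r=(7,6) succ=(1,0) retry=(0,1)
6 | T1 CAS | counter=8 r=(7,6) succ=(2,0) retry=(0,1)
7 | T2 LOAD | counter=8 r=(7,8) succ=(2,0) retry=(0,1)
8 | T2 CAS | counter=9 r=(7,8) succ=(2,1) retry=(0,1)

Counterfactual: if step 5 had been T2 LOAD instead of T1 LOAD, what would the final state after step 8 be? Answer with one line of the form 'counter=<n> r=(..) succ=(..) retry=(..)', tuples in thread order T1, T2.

(re-executing from step 5 with the substitution; state before step 5: counter=7 r=(6,6) succ=(1,0) retry=(0,1))
5 | T2 LOAD | counter=7 r=(6,7) succ=(1,0) retry=(0,1)
6 | T1 CAS | counter=7 r=(6,7) succ=(1,0) retry=(1,1)
7 | T2 LOAD | counter=7 r=(6,7) succ=(1,0) retry=(1,1)
8 | T2 CAS | counter=8 r=(6,7) succ=(1,1) retry=(1,1)

counter=8 r=(6,7) succ=(1,1) retry=(1,1)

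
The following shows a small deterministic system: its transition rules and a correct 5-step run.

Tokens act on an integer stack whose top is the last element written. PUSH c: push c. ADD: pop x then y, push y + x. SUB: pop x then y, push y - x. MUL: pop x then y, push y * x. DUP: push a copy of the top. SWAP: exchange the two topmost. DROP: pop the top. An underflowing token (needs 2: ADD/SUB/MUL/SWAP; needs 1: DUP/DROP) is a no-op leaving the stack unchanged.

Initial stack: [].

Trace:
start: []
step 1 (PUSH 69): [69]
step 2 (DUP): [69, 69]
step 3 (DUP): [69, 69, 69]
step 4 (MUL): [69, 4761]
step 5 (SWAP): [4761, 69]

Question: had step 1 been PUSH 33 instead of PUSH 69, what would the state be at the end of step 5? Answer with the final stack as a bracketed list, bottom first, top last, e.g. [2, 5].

(re-executing from step 1 with the substitution; state before step 1: [])
step 1 (PUSH 33): [33]
step 2 (DUP): [33, 33]
step 3 (DUP): [33, 33, 33]
step 4 (MUL): [33, 1089]
step 5 (SWAP): [1089, 33]

[1089, 33]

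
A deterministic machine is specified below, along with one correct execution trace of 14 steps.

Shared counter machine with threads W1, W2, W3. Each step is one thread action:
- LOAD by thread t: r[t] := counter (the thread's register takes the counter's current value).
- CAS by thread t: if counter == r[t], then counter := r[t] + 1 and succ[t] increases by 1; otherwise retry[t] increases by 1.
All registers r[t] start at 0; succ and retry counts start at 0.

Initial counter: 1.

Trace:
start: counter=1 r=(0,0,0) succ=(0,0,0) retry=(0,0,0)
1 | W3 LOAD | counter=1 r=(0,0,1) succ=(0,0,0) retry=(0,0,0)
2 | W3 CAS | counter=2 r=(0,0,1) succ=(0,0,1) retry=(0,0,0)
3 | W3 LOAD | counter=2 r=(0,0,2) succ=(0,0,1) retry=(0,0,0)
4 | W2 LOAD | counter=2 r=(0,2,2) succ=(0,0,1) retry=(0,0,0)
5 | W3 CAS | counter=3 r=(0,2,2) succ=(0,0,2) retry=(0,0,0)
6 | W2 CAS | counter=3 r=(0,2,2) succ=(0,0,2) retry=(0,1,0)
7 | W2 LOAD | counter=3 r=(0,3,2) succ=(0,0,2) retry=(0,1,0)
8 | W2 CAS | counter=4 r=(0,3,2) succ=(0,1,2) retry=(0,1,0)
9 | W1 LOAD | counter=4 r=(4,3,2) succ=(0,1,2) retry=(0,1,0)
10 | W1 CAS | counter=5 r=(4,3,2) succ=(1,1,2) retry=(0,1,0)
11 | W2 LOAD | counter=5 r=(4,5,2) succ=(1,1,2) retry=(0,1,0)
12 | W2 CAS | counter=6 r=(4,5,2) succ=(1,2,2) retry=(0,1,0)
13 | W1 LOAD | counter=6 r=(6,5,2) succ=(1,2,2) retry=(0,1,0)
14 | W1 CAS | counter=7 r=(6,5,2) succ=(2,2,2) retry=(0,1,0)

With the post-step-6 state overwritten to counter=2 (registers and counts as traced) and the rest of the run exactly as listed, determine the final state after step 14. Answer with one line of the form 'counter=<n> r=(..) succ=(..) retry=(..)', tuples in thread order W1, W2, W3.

state after step 6 := counter=2 r=(0,2,2) succ=(0,0,2) retry=(0,1,0)
7 | W2 LOAD | counter=2 r=(0,2,2) succ=(0,0,2) retry=(0,1,0)
8 | W2 CAS | counter=3 r=(0,2,2) succ=(0,1,2) retry=(0,1,0)
9 | W1 LOAD | counter=3 r=(3,2,2) succ=(0,1,2) retry=(0,1,0)
10 | W1 CAS | counter=4 r=(3,2,2) succ=(1,1,2) retry=(0,1,0)
11 | W2 LOAD | counter=4 r=(3,4,2) succ=(1,1,2) retry=(0,1,0)
12 | W2 CAS | counter=5 r=(3,4,2) succ=(1,2,2) retry=(0,1,0)
13 | W1 LOAD | counter=5 r=(5,4,2) succ=(1,2,2) retry=(0,1,0)
14 | W1 CAS | counter=6 r=(5,4,2) succ=(2,2,2) retry=(0,1,0)

counter=6 r=(5,4,2) succ=(2,2,2) retry=(0,1,0)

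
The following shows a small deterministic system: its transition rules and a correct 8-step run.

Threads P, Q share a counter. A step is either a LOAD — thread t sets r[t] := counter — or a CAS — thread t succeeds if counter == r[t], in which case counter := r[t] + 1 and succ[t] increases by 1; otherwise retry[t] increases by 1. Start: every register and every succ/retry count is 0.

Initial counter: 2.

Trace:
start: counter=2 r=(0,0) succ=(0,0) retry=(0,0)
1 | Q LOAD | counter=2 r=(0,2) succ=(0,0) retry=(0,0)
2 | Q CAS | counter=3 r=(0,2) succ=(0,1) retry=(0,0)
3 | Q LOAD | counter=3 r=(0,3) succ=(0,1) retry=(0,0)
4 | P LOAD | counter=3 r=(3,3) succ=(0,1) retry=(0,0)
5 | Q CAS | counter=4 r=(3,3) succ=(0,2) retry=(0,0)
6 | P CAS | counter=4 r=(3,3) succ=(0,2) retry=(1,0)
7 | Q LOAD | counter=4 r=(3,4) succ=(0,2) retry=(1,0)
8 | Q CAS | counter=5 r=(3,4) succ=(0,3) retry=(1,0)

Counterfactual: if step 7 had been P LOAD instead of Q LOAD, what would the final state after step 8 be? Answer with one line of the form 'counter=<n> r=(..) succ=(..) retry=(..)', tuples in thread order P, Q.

(re-executing from step 7 with the substitution; state before step 7: counter=4 r=(3,3) succ=(0,2) retry=(1,0))
7 | P LOAD | counter=4 r=(4,3) succ=(0,2) retry=(1,0)
8 | Q CAS | counter=4 r=(4,3) succ=(0,2) retry=(1,1)

counter=4 r=(4,3) succ=(0,2) retry=(1,1)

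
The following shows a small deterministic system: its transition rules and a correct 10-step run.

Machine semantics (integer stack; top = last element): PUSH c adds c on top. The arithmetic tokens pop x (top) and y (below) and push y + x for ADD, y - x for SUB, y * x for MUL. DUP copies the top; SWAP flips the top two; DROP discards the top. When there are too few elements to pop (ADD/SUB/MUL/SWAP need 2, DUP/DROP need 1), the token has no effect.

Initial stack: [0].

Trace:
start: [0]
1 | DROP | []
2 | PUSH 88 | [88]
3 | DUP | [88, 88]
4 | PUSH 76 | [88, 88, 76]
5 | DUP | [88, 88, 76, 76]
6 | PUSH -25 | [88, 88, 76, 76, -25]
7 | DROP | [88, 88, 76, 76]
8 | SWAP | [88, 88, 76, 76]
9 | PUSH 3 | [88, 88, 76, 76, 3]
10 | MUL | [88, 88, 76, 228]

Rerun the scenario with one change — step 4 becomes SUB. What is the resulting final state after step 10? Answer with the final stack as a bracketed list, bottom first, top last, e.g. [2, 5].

[0, 0]

(re-executing from step 4 with the substitution; state before step 4: [88, 88])
4 | SUB | [0]
5 | DUP | [0, 0]
6 | PUSH -25 | [0, 0, -25]
7 | DROP | [0, 0]
8 | SWAP | [0, 0]
9 | PUSH 3 | [0, 0, 3]
10 | MUL | [0, 0]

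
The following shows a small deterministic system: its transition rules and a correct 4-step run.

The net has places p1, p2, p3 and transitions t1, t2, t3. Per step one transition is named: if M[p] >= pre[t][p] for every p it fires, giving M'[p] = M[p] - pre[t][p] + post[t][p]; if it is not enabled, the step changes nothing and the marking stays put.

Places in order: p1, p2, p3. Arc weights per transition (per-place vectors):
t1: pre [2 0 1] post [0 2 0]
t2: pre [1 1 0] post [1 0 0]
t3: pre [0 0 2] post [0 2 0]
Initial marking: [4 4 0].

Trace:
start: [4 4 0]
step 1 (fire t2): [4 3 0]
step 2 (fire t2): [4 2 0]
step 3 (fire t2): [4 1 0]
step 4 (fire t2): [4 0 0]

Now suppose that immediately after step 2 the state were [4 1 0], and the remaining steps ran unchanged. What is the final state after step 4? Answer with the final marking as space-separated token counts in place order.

4 0 0

state after step 2 := [4 1 0]
step 3 (fire t2): [4 0 0]
step 4 (fire t2): [4 0 0]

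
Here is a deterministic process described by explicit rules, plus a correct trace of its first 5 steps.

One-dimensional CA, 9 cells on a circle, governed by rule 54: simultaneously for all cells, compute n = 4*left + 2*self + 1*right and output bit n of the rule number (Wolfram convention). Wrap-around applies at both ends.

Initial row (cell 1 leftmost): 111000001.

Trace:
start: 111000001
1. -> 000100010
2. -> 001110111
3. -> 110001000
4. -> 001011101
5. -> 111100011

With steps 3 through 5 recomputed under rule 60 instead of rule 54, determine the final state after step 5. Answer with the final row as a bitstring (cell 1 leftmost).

100011111

(re-executing steps 3..5 under rule 60; state before step 3: 001110111)
3. -> 101001100
4. -> 111101010
5. -> 100011111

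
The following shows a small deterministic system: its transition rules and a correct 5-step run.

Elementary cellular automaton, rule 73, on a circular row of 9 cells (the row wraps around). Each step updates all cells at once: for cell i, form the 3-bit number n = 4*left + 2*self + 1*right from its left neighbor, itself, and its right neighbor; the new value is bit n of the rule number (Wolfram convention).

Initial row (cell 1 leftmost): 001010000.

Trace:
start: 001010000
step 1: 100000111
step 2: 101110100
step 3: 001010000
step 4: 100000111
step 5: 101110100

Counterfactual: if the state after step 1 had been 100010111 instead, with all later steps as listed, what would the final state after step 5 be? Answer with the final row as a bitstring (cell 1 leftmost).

state after step 1 := 100010111
step 2: 101000100
step 3: 000010000
step 4: 111000111
step 5: 001010100

001010100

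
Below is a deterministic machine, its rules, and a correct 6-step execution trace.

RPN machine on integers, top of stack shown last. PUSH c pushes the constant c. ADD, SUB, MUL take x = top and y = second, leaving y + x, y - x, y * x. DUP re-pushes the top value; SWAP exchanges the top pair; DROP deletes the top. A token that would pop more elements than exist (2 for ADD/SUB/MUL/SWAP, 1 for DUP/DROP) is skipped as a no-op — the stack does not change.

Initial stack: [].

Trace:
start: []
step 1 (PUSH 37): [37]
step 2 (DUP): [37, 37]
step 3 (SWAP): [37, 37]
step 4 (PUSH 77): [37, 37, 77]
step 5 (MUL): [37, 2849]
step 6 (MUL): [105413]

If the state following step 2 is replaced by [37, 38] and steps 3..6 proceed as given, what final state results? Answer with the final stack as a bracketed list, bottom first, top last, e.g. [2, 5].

state after step 2 := [37, 38]
step 3 (SWAP): [38, 37]
step 4 (PUSH 77): [38, 37, 77]
step 5 (MUL): [38, 2849]
step 6 (MUL): [108262]

[108262]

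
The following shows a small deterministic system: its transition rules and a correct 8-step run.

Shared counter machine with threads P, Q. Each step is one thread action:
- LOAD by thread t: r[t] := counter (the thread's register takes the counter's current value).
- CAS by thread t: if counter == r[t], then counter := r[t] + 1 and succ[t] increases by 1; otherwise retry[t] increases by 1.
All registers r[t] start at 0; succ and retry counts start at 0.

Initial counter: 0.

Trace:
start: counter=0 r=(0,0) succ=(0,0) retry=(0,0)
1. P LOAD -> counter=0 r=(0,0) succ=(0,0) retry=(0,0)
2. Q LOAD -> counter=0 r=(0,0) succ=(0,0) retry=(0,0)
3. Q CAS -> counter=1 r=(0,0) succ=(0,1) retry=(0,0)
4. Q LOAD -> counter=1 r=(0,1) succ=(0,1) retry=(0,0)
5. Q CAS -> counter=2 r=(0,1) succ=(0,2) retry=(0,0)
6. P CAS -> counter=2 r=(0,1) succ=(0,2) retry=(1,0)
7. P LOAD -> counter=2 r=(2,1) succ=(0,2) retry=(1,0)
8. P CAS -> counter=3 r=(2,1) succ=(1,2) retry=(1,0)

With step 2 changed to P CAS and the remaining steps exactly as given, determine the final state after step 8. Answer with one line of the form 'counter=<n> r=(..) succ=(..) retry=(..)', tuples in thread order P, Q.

(re-executing from step 2 with the substitution; state before step 2: counter=0 r=(0,0) succ=(0,0) retry=(0,0))
2. P CAS -> counter=1 r=(0,0) succ=(1,0) retry=(0,0)
3. Q CAS -> counter=1 r=(0,0) succ=(1,0) retry=(0,1)
4. Q LOAD -> counter=1 r=(0,1) succ=(1,0) retry=(0,1)
5. Q CAS -> counter=2 r=(0,1) succ=(1,1) retry=(0,1)
6. P CAS -> counter=2 r=(0,1) succ=(1,1) retry=(1,1)
7. P LOAD -> counter=2 r=(2,1) succ=(1,1) retry=(1,1)
8. P CAS -> counter=3 r=(2,1) succ=(2,1) retry=(1,1)

counter=3 r=(2,1) succ=(2,1) retry=(1,1)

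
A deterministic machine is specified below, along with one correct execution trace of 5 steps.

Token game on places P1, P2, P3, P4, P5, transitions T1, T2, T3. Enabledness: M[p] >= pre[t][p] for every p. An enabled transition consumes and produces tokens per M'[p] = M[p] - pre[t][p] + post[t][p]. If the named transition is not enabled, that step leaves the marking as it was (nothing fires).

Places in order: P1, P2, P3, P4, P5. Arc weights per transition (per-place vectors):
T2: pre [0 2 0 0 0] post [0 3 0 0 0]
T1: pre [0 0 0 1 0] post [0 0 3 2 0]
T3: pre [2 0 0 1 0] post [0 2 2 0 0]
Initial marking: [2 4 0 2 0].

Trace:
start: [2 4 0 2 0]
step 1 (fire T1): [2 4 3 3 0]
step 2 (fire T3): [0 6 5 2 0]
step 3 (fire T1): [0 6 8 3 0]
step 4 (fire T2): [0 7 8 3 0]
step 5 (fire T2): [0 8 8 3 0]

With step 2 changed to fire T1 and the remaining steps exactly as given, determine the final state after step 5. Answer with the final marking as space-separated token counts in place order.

(re-executing from step 2 with the substitution; state before step 2: [2 4 3 3 0])
step 2 (fire T1): [2 4 6 4 0]
step 3 (fire T1): [2 4 9 5 0]
step 4 (fire T2): [2 5 9 5 0]
step 5 (fire T2): [2 6 9 5 0]

2 6 9 5 0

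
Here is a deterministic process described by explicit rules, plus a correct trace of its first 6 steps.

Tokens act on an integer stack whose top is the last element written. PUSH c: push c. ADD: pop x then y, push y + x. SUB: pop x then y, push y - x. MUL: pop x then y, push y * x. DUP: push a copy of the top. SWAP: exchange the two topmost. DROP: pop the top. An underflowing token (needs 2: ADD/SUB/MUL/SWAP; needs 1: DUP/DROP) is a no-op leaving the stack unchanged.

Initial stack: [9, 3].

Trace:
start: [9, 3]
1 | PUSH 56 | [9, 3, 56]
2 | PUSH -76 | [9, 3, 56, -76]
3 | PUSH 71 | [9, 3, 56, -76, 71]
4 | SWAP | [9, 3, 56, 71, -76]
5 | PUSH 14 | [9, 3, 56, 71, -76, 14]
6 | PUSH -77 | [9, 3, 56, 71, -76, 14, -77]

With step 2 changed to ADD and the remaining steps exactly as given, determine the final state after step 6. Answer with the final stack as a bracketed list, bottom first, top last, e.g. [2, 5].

[9, 71, 59, 14, -77]

(re-executing from step 2 with the substitution; state before step 2: [9, 3, 56])
2 | ADD | [9, 59]
3 | PUSH 71 | [9, 59, 71]
4 | SWAP | [9, 71, 59]
5 | PUSH 14 | [9, 71, 59, 14]
6 | PUSH -77 | [9, 71, 59, 14, -77]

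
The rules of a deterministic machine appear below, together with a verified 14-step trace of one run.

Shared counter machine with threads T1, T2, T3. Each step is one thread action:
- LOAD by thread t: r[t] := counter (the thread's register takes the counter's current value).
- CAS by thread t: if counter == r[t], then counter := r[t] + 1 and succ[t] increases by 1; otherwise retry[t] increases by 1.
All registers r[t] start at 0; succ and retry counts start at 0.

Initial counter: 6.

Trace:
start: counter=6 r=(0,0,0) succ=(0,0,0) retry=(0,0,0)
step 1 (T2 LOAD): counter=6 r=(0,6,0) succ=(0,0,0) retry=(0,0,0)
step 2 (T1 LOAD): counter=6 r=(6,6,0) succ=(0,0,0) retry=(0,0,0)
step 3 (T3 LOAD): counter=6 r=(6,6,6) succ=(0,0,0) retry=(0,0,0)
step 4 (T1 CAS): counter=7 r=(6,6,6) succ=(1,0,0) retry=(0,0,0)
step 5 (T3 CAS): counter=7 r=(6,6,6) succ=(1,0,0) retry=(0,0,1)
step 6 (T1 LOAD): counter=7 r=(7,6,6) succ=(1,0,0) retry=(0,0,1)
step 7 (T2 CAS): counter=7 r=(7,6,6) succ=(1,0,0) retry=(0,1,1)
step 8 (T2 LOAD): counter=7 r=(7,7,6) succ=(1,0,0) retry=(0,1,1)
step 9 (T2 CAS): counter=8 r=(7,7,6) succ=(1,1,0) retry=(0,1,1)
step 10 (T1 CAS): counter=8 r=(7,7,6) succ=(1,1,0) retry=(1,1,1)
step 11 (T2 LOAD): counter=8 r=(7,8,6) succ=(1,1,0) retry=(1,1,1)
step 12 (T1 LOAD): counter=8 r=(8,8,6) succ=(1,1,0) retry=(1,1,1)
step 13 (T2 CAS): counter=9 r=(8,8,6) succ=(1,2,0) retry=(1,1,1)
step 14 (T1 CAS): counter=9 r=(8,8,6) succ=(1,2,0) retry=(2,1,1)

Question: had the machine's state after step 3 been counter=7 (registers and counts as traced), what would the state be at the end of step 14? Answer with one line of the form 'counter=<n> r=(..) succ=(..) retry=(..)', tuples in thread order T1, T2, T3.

state after step 3 := counter=7 r=(6,6,6) succ=(0,0,0) retry=(0,0,0)
step 4 (T1 CAS): counter=7 r=(6,6,6) succ=(0,0,0) retry=(1,0,0)
step 5 (T3 CAS): counter=7 r=(6,6,6) succ=(0,0,0) retry=(1,0,1)
step 6 (T1 LOAD): counter=7 r=(7,6,6) succ=(0,0,0) retry=(1,0,1)
step 7 (T2 CAS): counter=7 r=(7,6,6) succ=(0,0,0) retry=(1,1,1)
step 8 (T2 LOAD): counter=7 r=(7,7,6) succ=(0,0,0) retry=(1,1,1)
step 9 (T2 CAS): counter=8 r=(7,7,6) succ=(0,1,0) retry=(1,1,1)
step 10 (T1 CAS): counter=8 r=(7,7,6) succ=(0,1,0) retry=(2,1,1)
step 11 (T2 LOAD): counter=8 r=(7,8,6) succ=(0,1,0) retry=(2,1,1)
step 12 (T1 LOAD): counter=8 r=(8,8,6) succ=(0,1,0) retry=(2,1,1)
step 13 (T2 CAS): counter=9 r=(8,8,6) succ=(0,2,0) retry=(2,1,1)
step 14 (T1 CAS): counter=9 r=(8,8,6) succ=(0,2,0) retry=(3,1,1)

counter=9 r=(8,8,6) succ=(0,2,0) retry=(3,1,1)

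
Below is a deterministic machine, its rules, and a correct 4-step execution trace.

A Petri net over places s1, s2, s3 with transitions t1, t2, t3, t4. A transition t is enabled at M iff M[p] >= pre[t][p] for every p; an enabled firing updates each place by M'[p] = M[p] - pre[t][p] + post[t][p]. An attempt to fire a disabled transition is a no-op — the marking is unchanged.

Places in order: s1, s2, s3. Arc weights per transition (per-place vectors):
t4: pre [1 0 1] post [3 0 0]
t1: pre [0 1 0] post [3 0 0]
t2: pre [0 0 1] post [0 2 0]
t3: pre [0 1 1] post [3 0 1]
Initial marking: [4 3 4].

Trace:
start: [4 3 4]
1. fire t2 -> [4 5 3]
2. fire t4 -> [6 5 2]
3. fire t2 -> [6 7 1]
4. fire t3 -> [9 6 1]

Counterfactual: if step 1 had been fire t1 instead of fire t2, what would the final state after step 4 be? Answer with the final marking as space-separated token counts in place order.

12 3 2

(re-executing from step 1 with the substitution; state before step 1: [4 3 4])
1. fire t1 -> [7 2 4]
2. fire t4 -> [9 2 3]
3. fire t2 -> [9 4 2]
4. fire t3 -> [12 3 2]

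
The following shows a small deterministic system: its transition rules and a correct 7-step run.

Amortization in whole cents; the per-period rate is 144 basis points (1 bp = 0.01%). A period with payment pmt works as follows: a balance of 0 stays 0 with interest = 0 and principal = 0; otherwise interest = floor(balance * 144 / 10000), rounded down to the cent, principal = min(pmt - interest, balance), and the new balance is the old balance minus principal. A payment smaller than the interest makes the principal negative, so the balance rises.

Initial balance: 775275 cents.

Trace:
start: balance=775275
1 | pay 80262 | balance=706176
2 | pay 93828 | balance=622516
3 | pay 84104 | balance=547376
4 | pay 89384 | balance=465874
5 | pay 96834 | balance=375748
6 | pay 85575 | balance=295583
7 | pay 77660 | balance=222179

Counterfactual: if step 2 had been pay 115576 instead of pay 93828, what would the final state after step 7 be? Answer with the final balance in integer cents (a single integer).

(re-executing from step 2 with the substitution; state before step 2: balance=706176)
2 | pay 115576 | balance=600768
3 | pay 84104 | balance=525315
4 | pay 89384 | balance=443495
5 | pay 96834 | balance=353047
6 | pay 85575 | balance=272555
7 | pay 77660 | balance=198819

198819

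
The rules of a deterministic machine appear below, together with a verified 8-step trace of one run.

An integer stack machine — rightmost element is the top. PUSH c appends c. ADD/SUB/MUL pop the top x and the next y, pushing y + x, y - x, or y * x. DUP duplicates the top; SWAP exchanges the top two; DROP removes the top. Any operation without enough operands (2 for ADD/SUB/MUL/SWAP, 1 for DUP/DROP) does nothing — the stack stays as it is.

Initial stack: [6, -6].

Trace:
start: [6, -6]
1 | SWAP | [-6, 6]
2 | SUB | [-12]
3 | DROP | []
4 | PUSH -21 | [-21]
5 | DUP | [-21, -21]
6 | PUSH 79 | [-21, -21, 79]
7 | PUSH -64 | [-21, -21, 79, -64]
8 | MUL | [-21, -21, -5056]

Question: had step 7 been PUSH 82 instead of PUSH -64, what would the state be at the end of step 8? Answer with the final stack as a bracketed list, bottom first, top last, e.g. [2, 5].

(re-executing from step 7 with the substitution; state before step 7: [-21, -21, 79])
7 | PUSH 82 | [-21, -21, 79, 82]
8 | MUL | [-21, -21, 6478]

[-21, -21, 6478]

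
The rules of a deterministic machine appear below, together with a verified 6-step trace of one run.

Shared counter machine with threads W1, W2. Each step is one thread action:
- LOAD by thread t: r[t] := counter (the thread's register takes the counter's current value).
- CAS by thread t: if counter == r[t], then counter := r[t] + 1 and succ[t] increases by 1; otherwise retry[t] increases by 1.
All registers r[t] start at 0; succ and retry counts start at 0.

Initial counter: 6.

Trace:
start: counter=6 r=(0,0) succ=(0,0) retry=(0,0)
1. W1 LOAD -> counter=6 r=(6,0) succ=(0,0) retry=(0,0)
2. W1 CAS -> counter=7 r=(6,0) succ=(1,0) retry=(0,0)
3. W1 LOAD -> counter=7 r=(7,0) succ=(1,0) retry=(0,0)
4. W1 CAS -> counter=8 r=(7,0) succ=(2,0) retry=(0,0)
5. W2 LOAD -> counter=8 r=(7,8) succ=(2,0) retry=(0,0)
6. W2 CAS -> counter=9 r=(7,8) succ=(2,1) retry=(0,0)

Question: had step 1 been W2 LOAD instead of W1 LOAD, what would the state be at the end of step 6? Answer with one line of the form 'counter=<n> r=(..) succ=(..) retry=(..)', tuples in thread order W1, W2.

counter=8 r=(6,7) succ=(1,1) retry=(1,0)

(re-executing from step 1 with the substitution; state before step 1: counter=6 r=(0,0) succ=(0,0) retry=(0,0))
1. W2 LOAD -> counter=6 r=(0,6) succ=(0,0) retry=(0,0)
2. W1 CAS -> counter=6 r=(0,6) succ=(0,0) retry=(1,0)
3. W1 LOAD -> counter=6 r=(6,6) succ=(0,0) retry=(1,0)
4. W1 CAS -> counter=7 r=(6,6) succ=(1,0) retry=(1,0)
5. W2 LOAD -> counter=7 r=(6,7) succ=(1,0) retry=(1,0)
6. W2 CAS -> counter=8 r=(6,7) succ=(1,1) retry=(1,0)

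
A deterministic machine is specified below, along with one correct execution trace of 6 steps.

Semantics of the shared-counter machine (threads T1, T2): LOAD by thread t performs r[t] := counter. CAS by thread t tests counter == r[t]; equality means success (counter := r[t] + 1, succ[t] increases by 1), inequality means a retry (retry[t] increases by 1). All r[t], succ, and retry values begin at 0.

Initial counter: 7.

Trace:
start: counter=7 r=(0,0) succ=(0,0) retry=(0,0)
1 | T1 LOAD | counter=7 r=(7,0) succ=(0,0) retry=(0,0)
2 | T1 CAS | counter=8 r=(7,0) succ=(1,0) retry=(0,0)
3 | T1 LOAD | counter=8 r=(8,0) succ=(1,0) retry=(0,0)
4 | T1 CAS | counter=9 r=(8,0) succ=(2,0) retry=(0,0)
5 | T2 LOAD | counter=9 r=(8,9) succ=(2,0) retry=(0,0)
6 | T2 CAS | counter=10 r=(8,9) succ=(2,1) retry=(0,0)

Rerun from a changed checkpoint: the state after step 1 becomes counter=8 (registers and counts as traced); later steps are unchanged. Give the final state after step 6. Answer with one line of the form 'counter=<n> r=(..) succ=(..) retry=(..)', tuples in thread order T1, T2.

counter=10 r=(8,9) succ=(1,1) retry=(1,0)

state after step 1 := counter=8 r=(7,0) succ=(0,0) retry=(0,0)
2 | T1 CAS | counter=8 r=(7,0) succ=(0,0) retry=(1,0)
3 | T1 LOAD | counter=8 r=(8,0) succ=(0,0) retry=(1,0)
4 | T1 CAS | counter=9 r=(8,0) succ=(1,0) retry=(1,0)
5 | T2 LOAD | counter=9 r=(8,9) succ=(1,0) retry=(1,0)
6 | T2 CAS | counter=10 r=(8,9) succ=(1,1) retry=(1,0)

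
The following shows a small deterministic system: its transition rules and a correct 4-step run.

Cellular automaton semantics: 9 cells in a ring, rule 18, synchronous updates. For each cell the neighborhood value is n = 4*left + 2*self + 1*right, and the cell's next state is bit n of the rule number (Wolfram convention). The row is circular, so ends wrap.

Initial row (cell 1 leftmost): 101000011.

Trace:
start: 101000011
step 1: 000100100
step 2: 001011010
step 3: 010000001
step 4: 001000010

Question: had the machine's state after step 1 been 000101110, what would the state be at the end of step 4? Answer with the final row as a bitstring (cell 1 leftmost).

000010100

state after step 1 := 000101110
step 2: 001000001
step 3: 110100010
step 4: 000010100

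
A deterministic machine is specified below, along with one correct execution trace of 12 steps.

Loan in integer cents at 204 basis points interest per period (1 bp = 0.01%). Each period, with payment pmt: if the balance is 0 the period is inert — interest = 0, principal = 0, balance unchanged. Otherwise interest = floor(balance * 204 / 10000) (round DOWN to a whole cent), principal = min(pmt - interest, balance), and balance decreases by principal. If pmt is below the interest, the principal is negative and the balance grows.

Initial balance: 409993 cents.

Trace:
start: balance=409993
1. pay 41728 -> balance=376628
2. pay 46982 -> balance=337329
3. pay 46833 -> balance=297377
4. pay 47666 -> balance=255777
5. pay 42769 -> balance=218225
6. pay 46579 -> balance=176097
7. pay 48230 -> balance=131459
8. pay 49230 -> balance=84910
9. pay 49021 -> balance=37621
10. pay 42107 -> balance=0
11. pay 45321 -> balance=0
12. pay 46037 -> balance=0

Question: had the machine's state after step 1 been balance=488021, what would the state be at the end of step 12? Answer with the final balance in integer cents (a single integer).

42946

state after step 1 := balance=488021
2. pay 46982 -> balance=450994
3. pay 46833 -> balance=413361
4. pay 47666 -> balance=374127
5. pay 42769 -> balance=338990
6. pay 46579 -> balance=299326
7. pay 48230 -> balance=257202
8. pay 49230 -> balance=213218
9. pay 49021 -> balance=168546
10. pay 42107 -> balance=129877
11. pay 45321 -> balance=87205
12. pay 46037 -> balance=42946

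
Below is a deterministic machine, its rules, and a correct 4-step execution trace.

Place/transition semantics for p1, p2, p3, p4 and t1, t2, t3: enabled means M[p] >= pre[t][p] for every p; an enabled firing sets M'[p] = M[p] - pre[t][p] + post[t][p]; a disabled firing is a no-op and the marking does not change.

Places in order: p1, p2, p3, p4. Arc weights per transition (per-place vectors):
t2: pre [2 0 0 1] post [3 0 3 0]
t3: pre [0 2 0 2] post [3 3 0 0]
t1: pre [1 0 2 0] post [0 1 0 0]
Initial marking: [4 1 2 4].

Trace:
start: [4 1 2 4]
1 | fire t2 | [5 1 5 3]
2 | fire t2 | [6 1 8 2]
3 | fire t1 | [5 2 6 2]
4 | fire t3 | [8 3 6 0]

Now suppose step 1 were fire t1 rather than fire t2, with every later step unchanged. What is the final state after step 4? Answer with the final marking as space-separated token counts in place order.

(re-executing from step 1 with the substitution; state before step 1: [4 1 2 4])
1 | fire t1 | [3 2 0 4]
2 | fire t2 | [4 2 3 3]
3 | fire t1 | [3 3 1 3]
4 | fire t3 | [6 4 1 1]

6 4 1 1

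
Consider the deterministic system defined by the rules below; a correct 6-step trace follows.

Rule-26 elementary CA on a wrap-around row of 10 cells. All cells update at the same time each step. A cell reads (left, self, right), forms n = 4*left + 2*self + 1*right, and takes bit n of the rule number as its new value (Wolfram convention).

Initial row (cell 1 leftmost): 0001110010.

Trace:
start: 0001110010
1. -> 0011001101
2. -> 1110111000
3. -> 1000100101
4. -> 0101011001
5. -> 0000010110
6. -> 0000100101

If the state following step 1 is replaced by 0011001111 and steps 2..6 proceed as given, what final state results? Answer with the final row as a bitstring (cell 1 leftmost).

state after step 1 := 0011001111
2. -> 1110111000
3. -> 1000100101
4. -> 0101011001
5. -> 0000010110
6. -> 0000100101

0000100101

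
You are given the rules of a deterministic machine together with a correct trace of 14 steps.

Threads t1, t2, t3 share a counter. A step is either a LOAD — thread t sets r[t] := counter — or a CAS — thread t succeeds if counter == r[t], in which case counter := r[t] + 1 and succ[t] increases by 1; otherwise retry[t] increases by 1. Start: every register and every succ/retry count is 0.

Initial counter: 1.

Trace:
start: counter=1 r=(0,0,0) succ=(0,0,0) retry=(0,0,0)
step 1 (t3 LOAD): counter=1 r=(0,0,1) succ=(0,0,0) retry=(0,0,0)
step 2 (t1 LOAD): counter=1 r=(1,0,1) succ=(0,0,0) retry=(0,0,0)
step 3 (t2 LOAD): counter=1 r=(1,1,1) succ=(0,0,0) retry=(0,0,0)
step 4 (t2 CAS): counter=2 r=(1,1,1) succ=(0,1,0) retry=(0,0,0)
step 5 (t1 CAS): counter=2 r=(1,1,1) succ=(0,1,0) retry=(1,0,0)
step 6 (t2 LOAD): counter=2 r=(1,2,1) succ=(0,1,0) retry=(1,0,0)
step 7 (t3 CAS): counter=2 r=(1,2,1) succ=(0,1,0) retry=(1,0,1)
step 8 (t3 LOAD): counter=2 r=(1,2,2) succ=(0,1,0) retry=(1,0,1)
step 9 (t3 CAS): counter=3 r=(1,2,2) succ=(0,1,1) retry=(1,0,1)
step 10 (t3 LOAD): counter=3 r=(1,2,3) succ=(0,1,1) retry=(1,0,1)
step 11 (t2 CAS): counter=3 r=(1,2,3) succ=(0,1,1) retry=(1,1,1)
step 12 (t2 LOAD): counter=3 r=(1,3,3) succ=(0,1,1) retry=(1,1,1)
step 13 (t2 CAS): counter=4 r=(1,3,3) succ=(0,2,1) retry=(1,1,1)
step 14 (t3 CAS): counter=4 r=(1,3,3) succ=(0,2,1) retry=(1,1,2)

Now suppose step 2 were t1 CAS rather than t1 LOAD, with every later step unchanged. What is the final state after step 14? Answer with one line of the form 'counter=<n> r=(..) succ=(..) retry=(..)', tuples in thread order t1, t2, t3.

counter=4 r=(0,3,3) succ=(0,2,1) retry=(2,1,2)

(re-executing from step 2 with the substitution; state before step 2: counter=1 r=(0,0,1) succ=(0,0,0) retry=(0,0,0))
step 2 (t1 CAS): counter=1 r=(0,0,1) succ=(0,0,0) retry=(1,0,0)
step 3 (t2 LOAD): counter=1 r=(0,1,1) succ=(0,0,0) retry=(1,0,0)
step 4 (t2 CAS): counter=2 r=(0,1,1) succ=(0,1,0) retry=(1,0,0)
step 5 (t1 CAS): counter=2 r=(0,1,1) succ=(0,1,0) retry=(2,0,0)
step 6 (t2 LOAD): counter=2 r=(0,2,1) succ=(0,1,0) retry=(2,0,0)
step 7 (t3 CAS): counter=2 r=(0,2,1) succ=(0,1,0) retry=(2,0,1)
step 8 (t3 LOAD): counter=2 r=(0,2,2) succ=(0,1,0) retry=(2,0,1)
step 9 (t3 CAS): counter=3 r=(0,2,2) succ=(0,1,1) retry=(2,0,1)
step 10 (t3 LOAD): counter=3 r=(0,2,3) succ=(0,1,1) retry=(2,0,1)
step 11 (t2 CAS): counter=3 r=(0,2,3) succ=(0,1,1) retry=(2,1,1)
step 12 (t2 LOAD): counter=3 r=(0,3,3) succ=(0,1,1) retry=(2,1,1)
step 13 (t2 CAS): counter=4 r=(0,3,3) succ=(0,2,1) retry=(2,1,1)
step 14 (t3 CAS): counter=4 r=(0,3,3) succ=(0,2,1) retry=(2,1,2)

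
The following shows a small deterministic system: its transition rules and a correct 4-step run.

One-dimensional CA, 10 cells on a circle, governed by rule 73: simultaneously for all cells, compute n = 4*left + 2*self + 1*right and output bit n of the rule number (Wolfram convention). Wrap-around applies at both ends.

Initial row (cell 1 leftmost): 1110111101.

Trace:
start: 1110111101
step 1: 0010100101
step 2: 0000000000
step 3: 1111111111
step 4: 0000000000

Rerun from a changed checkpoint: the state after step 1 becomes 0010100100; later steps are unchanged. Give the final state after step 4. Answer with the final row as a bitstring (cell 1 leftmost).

state after step 1 := 0010100100
step 2: 1000000001
step 3: 1011111101
step 4: 1010000101

1010000101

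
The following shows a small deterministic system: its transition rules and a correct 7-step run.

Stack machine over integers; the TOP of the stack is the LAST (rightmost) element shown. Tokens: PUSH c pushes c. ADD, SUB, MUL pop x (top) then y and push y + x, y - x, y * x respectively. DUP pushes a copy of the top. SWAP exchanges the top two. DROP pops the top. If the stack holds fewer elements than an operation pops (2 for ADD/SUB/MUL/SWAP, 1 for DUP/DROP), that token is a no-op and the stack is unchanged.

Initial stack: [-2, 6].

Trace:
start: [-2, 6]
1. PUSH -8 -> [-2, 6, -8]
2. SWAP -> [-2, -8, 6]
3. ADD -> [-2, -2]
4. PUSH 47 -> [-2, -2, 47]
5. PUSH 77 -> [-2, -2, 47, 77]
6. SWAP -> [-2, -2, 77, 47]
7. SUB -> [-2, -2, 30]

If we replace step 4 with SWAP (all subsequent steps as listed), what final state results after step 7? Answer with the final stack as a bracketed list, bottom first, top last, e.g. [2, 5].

[-2, 79]

(re-executing from step 4 with the substitution; state before step 4: [-2, -2])
4. SWAP -> [-2, -2]
5. PUSH 77 -> [-2, -2, 77]
6. SWAP -> [-2, 77, -2]
7. SUB -> [-2, 79]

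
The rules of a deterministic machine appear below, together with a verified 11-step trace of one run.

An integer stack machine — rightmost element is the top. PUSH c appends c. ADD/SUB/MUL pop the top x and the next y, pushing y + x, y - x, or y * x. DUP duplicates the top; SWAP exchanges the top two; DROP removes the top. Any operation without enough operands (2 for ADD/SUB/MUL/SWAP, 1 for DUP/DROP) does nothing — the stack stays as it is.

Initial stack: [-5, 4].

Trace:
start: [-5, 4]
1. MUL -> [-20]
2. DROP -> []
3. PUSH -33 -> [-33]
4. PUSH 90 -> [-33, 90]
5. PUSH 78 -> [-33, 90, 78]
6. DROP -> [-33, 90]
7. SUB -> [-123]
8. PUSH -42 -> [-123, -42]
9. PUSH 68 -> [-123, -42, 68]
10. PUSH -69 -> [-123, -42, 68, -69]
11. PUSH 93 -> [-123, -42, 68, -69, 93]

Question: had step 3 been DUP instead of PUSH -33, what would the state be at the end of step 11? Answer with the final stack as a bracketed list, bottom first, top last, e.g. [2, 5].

(re-executing from step 3 with the substitution; state before step 3: [])
3. DUP -> []
4. PUSH 90 -> [90]
5. PUSH 78 -> [90, 78]
6. DROP -> [90]
7. SUB -> [90]
8. PUSH -42 -> [90, -42]
9. PUSH 68 -> [90, -42, 68]
10. PUSH -69 -> [90, -42, 68, -69]
11. PUSH 93 -> [90, -42, 68, -69, 93]

[90, -42, 68, -69, 93]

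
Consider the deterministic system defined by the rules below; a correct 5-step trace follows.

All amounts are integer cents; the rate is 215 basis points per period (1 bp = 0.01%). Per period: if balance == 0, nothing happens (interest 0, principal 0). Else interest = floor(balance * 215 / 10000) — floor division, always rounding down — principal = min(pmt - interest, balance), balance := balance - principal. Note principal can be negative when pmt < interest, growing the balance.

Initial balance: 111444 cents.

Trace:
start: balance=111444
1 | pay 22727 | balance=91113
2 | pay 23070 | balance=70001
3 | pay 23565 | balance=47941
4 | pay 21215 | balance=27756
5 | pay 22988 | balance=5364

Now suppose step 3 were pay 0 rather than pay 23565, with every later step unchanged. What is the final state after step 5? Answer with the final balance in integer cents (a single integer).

29954

(re-executing from step 3 with the substitution; state before step 3: balance=70001)
3 | pay 0 | balance=71506
4 | pay 21215 | balance=51828
5 | pay 22988 | balance=29954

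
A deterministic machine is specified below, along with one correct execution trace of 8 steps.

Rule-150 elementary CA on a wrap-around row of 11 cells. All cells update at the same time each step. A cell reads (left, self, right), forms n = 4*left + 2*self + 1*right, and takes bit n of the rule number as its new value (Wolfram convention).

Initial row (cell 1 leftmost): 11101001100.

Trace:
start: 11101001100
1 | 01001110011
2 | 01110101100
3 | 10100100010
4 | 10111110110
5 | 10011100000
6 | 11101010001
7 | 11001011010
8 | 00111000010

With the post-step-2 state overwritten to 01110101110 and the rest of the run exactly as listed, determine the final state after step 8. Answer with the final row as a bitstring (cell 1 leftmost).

state after step 2 := 01110101110
3 | 10100100101
4 | 00111111100
5 | 01011111010
6 | 11001110011
7 | 10110101101
8 | 00000100000

00000100000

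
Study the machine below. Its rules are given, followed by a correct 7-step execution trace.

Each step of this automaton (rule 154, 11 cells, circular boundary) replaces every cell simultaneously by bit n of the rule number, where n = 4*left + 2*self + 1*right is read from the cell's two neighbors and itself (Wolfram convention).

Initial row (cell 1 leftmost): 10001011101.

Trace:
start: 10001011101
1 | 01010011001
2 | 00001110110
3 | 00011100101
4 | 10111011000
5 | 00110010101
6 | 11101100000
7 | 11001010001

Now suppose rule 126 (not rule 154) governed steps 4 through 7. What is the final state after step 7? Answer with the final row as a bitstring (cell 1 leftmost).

11001111011

(re-executing steps 4..7 under rule 126; state before step 4: 00011100101)
4 | 10110111111
5 | 11111100000
6 | 10000110001
7 | 11001111011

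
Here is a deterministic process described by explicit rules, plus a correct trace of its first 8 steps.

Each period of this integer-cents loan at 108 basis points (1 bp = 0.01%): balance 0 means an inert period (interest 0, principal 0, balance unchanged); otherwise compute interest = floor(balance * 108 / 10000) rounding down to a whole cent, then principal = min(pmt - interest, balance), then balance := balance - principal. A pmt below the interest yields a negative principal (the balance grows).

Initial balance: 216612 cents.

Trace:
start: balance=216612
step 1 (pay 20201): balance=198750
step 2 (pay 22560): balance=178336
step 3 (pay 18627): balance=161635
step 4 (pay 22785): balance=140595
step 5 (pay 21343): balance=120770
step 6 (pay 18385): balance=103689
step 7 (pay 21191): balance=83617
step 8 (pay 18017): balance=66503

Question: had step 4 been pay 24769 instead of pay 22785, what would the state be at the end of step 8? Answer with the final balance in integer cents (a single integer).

(re-executing from step 4 with the substitution; state before step 4: balance=161635)
step 4 (pay 24769): balance=138611
step 5 (pay 21343): balance=118764
step 6 (pay 18385): balance=101661
step 7 (pay 21191): balance=81567
step 8 (pay 18017): balance=64430

64430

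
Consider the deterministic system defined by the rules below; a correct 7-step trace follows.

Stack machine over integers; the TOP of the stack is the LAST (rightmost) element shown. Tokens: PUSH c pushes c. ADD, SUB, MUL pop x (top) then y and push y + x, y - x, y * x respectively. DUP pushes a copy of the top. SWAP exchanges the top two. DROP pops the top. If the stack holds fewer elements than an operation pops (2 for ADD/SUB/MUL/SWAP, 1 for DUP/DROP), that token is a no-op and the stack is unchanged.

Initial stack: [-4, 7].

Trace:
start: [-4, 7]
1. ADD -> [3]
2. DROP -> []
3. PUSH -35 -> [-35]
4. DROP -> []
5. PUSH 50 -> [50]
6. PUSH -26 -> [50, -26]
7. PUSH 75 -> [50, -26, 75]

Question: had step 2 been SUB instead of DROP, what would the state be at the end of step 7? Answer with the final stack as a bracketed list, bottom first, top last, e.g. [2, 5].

(re-executing from step 2 with the substitution; state before step 2: [3])
2. SUB -> [3]
3. PUSH -35 -> [3, -35]
4. DROP -> [3]
5. PUSH 50 -> [3, 50]
6. PUSH -26 -> [3, 50, -26]
7. PUSH 75 -> [3, 50, -26, 75]

[3, 50, -26, 75]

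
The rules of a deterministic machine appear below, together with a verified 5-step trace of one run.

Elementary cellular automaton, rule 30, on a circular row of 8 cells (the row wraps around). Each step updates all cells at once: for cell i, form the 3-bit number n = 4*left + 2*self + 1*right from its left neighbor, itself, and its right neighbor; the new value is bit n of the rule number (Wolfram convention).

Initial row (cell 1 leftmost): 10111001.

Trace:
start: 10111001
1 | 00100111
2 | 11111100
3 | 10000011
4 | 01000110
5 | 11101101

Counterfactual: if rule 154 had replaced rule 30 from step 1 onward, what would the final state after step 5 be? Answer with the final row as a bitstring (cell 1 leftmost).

01110011

(re-executing steps 1..5 under rule 154; state before step 1: 10111001)
1 | 00110111
2 | 11100110
3 | 11011100
4 | 10011011
5 | 01110011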